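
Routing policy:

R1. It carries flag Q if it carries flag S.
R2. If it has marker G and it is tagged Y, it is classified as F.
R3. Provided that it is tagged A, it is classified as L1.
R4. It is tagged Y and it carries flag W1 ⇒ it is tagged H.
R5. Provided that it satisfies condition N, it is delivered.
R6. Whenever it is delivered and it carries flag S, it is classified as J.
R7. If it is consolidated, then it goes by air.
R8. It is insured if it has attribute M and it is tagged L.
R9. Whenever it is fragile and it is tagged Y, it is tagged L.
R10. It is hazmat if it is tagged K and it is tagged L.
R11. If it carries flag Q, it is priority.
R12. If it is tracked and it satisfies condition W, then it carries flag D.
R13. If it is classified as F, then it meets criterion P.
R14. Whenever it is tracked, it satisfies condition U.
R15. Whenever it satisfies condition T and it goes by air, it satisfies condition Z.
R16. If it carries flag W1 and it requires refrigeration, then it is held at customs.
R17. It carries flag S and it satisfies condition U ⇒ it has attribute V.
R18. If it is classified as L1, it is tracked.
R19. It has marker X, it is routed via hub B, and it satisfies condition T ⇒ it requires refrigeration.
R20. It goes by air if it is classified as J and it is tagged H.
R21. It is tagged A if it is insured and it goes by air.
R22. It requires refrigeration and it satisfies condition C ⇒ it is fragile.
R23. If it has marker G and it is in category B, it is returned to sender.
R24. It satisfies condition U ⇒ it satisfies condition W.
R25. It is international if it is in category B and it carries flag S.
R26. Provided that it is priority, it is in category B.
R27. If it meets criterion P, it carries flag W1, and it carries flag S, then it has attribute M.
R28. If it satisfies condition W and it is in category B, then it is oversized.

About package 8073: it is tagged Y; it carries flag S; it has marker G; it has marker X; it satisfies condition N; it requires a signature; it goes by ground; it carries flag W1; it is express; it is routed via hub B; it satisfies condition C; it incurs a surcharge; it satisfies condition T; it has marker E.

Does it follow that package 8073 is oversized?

Yes

By R1 (it carries flag S): it carries flag Q.
By R2 (it has marker G, it is tagged Y): it is classified as F.
By R4 (it is tagged Y, it carries flag W1): it is tagged H.
By R5 (it satisfies condition N): it is delivered.
By R6 (it is delivered, it carries flag S): it is classified as J.
By R11 (it carries flag Q): it is priority.
By R13 (it is classified as F): it meets criterion P.
By R19 (it has marker X, it is routed via hub B, it satisfies condition T): it requires refrigeration.
By R20 (it is classified as J, it is tagged H): it goes by air.
By R22 (it requires refrigeration, it satisfies condition C): it is fragile.
By R26 (it is priority): it is in category B.
By R27 (it meets criterion P, it carries flag W1, it carries flag S): it has attribute M.
By R9 (it is fragile, it is tagged Y): it is tagged L.
By R8 (it has attribute M, it is tagged L): it is insured.
By R21 (it is insured, it goes by air): it is tagged A.
By R3 (it is tagged A): it is classified as L1.
By R18 (it is classified as L1): it is tracked.
By R14 (it is tracked): it satisfies condition U.
By R24 (it satisfies condition U): it satisfies condition W.
By R28 (it satisfies condition W, it is in category B): it is oversized.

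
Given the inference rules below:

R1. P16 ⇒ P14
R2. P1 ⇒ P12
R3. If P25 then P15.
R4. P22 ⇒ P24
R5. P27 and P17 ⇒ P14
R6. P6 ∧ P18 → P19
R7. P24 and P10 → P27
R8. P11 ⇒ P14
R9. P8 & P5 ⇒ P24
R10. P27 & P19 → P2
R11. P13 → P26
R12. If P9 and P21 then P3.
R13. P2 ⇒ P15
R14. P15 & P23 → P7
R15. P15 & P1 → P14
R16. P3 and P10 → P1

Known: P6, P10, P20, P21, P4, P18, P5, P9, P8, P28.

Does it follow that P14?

P19  (by R6: P6, P18)
P24  (by R9: P8, P5)
P3  (by R12: P9, P21)
P1  (by R16: P3, P10)
P27  (by R7: P24, P10)
P2  (by R10: P27, P19)
P15  (by R13: P2)
P14  (by R15: P15, P1)

Yes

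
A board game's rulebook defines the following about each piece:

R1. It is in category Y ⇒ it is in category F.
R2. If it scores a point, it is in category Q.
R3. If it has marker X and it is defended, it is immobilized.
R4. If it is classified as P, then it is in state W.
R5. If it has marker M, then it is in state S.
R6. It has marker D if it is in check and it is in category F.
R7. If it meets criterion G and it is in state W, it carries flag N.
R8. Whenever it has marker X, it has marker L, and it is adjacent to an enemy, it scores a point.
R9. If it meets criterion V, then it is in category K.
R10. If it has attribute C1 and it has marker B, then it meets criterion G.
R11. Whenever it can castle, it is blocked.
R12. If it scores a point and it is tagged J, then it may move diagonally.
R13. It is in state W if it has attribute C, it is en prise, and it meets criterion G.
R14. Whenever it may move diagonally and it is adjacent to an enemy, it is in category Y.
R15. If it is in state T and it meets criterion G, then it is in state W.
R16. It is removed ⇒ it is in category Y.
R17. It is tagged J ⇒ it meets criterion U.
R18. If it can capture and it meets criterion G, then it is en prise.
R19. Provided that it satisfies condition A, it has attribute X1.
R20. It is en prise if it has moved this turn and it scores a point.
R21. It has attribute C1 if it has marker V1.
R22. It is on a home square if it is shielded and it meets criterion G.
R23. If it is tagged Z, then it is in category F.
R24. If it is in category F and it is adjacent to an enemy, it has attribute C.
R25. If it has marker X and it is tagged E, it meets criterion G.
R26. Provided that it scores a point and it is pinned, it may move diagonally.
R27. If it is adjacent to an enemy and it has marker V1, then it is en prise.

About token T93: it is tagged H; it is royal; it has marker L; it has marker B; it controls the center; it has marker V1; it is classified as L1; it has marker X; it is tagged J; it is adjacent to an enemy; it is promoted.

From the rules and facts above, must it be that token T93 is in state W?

Yes

By R8 (it has marker X, it has marker L, it is adjacent to an enemy): it scores a point.
By R12 (it scores a point, it is tagged J): it may move diagonally.
By R14 (it may move diagonally, it is adjacent to an enemy): it is in category Y.
By R21 (it has marker V1): it has attribute C1.
By R27 (it is adjacent to an enemy, it has marker V1): it is en prise.
By R1 (it is in category Y): it is in category F.
By R10 (it has attribute C1, it has marker B): it meets criterion G.
By R24 (it is in category F, it is adjacent to an enemy): it has attribute C.
By R13 (it has attribute C, it is en prise, it meets criterion G): it is in state W.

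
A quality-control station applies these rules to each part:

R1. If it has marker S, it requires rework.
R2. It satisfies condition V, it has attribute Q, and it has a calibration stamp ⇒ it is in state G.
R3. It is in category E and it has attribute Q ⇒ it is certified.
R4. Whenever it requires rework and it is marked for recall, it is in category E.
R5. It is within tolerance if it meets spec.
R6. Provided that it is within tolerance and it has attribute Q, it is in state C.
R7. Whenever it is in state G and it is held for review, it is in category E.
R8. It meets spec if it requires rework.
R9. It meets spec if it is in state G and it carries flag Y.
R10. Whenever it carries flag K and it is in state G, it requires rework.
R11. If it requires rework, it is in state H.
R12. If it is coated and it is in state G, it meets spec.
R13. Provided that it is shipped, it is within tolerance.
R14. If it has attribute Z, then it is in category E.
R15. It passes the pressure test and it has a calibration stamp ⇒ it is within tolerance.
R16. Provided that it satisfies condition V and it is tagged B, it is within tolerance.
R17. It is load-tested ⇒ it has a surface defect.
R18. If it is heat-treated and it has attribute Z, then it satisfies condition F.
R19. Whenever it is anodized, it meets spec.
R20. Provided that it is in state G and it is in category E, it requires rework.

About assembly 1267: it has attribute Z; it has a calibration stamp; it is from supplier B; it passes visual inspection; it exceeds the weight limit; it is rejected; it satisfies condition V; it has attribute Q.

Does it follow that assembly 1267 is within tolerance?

By R2 (it satisfies condition V, it has attribute Q, it has a calibration stamp): it is in state G.
By R14 (it has attribute Z): it is in category E.
By R20 (it is in state G, it is in category E): it requires rework.
By R8 (it requires rework): it meets spec.
By R5 (it meets spec): it is within tolerance.

Yes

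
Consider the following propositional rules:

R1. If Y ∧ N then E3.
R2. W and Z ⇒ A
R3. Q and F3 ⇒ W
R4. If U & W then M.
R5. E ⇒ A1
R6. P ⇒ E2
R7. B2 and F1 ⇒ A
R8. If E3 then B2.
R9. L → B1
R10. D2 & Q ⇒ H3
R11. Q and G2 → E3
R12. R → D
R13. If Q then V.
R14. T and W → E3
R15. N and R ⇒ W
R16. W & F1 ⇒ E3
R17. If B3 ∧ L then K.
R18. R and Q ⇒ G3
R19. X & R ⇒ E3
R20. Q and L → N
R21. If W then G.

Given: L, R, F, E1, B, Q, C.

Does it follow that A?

No

Forward chaining from the given facts derives: B1, D, V, G3, N, W, G.
Rules concluding A: R2 needs Z; R7 needs B2 — none of these are established.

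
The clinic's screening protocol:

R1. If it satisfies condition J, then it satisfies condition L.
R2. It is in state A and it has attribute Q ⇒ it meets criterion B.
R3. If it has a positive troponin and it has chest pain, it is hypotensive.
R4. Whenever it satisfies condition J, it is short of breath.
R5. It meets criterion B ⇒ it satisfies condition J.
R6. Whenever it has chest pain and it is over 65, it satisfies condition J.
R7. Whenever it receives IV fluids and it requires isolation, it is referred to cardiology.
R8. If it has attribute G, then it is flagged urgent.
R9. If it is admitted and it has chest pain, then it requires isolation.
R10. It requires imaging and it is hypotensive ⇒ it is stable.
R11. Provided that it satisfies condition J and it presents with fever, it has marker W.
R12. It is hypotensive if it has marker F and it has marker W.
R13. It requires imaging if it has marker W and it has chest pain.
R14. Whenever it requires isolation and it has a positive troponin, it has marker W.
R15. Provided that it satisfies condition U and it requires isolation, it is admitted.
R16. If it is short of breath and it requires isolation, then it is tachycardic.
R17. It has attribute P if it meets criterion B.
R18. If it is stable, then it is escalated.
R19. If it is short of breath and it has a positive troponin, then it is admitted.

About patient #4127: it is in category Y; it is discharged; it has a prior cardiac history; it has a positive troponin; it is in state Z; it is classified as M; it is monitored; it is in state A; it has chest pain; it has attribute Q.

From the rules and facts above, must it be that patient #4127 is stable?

Yes

By R2 (it is in state A, it has attribute Q): it meets criterion B.
By R3 (it has a positive troponin, it has chest pain): it is hypotensive.
By R5 (it meets criterion B): it satisfies condition J.
By R4 (it satisfies condition J): it is short of breath.
By R19 (it is short of breath, it has a positive troponin): it is admitted.
By R9 (it is admitted, it has chest pain): it requires isolation.
By R14 (it requires isolation, it has a positive troponin): it has marker W.
By R13 (it has marker W, it has chest pain): it requires imaging.
By R10 (it requires imaging, it is hypotensive): it is stable.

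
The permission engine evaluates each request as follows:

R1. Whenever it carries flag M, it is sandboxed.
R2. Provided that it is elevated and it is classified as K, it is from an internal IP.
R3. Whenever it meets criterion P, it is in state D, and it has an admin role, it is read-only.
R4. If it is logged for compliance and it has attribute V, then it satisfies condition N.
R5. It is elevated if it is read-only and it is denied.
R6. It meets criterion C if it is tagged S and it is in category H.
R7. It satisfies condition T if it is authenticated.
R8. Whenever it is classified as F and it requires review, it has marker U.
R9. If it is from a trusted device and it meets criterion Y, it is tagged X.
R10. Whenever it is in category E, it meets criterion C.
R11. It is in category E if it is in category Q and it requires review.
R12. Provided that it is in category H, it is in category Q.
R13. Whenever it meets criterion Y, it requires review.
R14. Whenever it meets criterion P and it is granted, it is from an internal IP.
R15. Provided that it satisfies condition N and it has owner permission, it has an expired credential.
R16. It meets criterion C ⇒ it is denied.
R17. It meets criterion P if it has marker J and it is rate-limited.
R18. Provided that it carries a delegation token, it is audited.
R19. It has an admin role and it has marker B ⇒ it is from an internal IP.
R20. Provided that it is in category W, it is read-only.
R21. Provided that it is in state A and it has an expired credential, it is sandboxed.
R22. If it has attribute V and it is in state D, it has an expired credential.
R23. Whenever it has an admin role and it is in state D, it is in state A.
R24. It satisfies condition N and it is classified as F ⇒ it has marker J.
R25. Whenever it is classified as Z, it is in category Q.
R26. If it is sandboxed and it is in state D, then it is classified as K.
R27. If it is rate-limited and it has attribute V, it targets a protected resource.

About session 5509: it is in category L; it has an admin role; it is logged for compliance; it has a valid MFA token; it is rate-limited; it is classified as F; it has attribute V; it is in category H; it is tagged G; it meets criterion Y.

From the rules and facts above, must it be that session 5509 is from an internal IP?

No

Forward chaining from the given facts derives: satisfies condition N, is in category Q, requires review, has marker J, targets a protected resource, has marker U, is in category E, meets criterion P, meets criterion C, is denied.
Rules concluding "it is from an internal IP": R2 needs "it is elevated"; R14 needs "it is granted"; R19 needs "it has marker B" — none of these are established.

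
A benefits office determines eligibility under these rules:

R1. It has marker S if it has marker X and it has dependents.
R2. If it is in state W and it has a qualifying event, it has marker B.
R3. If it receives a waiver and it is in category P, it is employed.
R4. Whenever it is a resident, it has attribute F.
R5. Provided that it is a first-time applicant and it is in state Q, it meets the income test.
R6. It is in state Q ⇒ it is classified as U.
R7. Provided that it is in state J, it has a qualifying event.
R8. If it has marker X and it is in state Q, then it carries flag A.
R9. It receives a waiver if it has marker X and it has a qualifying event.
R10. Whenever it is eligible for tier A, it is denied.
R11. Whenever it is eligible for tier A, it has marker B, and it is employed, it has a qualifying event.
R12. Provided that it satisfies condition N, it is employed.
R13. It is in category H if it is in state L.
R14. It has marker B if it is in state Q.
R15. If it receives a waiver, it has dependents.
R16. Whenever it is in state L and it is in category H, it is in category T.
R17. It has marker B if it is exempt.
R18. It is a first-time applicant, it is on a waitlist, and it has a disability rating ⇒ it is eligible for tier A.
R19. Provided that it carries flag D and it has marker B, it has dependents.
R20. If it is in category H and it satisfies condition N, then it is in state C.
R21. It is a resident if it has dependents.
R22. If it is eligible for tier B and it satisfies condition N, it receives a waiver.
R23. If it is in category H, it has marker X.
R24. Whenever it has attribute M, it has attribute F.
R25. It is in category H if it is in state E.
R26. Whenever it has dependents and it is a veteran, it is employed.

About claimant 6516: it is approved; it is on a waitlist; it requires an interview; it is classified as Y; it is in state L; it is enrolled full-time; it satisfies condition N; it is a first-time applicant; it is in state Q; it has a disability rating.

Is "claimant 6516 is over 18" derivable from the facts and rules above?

No

Forward chaining from the given facts derives: meets the income test, is classified as U, is employed, is in category H, has marker B, is in category T, is eligible for tier A, is in state C, has marker X, carries flag A, is denied, has a qualifying event, receives a waiver, has dependents, is a resident, has marker S, has attribute F.
No rule has "it is over 18" as its conclusion, and it is not among the given facts.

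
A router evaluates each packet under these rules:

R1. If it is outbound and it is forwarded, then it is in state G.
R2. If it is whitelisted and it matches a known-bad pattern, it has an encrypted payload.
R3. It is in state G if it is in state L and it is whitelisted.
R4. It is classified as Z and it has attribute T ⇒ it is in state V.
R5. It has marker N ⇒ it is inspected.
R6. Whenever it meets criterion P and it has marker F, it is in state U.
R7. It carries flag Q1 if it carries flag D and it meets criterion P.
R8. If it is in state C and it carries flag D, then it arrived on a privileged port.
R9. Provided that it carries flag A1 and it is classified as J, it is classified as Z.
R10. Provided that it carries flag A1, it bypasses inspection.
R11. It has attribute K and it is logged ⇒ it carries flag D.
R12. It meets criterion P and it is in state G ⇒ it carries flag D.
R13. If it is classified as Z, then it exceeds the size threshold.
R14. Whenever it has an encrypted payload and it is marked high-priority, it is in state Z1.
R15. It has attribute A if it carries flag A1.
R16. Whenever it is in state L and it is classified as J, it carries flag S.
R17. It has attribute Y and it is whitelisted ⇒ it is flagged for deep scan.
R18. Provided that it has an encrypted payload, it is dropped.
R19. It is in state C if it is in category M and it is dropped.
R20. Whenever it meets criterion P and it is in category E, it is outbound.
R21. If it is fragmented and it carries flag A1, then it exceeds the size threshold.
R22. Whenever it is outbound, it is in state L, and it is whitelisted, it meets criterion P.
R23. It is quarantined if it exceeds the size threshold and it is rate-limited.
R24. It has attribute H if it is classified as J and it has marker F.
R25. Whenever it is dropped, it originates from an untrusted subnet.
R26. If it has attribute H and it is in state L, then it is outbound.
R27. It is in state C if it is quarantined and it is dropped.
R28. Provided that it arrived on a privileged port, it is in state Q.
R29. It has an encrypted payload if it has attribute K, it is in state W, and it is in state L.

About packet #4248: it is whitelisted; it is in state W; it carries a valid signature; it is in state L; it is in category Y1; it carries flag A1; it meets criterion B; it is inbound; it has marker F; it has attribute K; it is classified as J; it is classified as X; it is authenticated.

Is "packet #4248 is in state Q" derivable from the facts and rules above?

No

Forward chaining from the given facts derives: is in state G, is classified as Z, bypasses inspection, exceeds the size threshold, has attribute A, carries flag S, has attribute H, is outbound, has an encrypted payload, is dropped, meets criterion P, originates from an untrusted subnet, is in state U, carries flag D, carries flag Q1.
The only rule concluding "it is in state Q" is R28, which needs "it arrived on a privileged port"; that is never established.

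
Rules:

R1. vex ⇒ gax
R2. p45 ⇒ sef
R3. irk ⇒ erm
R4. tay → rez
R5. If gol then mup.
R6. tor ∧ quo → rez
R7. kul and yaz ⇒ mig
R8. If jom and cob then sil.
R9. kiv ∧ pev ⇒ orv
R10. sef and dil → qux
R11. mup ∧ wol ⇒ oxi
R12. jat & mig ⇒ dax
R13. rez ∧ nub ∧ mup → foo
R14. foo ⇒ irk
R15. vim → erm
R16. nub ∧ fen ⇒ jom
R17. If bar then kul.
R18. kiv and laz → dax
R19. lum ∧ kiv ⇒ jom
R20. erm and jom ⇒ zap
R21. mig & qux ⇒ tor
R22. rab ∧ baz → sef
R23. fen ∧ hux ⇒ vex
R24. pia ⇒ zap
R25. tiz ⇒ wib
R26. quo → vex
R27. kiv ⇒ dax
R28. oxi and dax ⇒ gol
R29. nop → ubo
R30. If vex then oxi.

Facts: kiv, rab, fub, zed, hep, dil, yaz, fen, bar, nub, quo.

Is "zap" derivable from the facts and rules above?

No

Forward chaining from the given facts derives: jom, kul, vex, dax, oxi, gax, mig, gol, mup.
Rules concluding zap: R20 needs erm; R24 needs pia — none of these are established.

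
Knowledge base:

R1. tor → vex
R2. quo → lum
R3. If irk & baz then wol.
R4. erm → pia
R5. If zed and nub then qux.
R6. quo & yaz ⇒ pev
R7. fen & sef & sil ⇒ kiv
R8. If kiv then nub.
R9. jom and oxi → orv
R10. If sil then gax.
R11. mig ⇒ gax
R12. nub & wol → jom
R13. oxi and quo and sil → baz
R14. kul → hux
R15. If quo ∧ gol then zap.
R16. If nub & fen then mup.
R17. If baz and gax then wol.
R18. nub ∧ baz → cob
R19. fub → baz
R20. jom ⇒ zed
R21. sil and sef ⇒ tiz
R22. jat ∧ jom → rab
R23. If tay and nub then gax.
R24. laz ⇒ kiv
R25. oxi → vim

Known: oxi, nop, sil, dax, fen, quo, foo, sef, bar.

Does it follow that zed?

kiv  (by R7: fen, sef, sil)
nub  (by R8: kiv)
gax  (by R10: sil)
baz  (by R13: oxi, quo, sil)
wol  (by R17: baz, gax)
jom  (by R12: nub, wol)
zed  (by R20: jom)

Yes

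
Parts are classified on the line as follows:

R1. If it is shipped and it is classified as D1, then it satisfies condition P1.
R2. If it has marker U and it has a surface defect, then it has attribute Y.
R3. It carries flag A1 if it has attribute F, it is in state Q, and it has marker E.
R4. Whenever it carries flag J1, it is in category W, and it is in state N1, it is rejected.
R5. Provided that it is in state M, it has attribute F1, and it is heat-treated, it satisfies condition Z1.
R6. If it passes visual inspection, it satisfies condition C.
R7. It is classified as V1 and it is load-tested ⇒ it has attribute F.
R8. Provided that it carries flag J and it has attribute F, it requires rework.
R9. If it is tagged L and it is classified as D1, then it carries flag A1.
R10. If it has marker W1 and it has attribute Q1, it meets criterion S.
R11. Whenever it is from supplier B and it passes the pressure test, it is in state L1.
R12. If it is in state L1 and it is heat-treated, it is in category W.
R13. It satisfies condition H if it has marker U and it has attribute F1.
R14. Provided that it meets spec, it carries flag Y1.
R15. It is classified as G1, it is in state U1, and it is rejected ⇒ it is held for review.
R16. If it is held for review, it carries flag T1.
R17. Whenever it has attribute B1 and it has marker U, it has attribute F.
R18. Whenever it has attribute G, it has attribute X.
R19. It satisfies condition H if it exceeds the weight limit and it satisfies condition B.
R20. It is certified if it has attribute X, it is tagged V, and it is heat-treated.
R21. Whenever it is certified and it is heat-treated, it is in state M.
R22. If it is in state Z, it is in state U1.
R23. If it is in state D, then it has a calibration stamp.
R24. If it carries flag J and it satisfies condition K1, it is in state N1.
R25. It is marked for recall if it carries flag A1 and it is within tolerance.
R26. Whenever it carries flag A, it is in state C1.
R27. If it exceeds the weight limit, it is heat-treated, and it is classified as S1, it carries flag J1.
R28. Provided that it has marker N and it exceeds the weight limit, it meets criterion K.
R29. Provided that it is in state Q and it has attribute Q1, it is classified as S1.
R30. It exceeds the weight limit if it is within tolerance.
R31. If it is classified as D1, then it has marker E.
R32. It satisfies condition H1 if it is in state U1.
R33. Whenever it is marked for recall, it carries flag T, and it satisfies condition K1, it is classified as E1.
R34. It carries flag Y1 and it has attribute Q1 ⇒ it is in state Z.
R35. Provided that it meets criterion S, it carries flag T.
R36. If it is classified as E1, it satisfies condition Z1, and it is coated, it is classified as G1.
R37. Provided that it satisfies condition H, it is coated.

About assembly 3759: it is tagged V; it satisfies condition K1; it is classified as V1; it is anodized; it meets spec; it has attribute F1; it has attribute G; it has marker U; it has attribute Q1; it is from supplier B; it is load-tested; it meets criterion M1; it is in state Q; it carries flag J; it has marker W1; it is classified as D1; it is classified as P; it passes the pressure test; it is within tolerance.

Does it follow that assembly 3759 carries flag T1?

No

Forward chaining from the given facts derives: has attribute F, requires rework, meets criterion S, is in state L1, satisfies condition H, carries flag Y1, has attribute X, is in state N1, is classified as S1, exceeds the weight limit, has marker E, is in state Z, carries flag T, is coated, carries flag A1, is in state U1, is marked for recall, satisfies condition H1, is classified as E1.
The only rule concluding "it carries flag T1" is R16, which needs "it is held for review"; that is never established.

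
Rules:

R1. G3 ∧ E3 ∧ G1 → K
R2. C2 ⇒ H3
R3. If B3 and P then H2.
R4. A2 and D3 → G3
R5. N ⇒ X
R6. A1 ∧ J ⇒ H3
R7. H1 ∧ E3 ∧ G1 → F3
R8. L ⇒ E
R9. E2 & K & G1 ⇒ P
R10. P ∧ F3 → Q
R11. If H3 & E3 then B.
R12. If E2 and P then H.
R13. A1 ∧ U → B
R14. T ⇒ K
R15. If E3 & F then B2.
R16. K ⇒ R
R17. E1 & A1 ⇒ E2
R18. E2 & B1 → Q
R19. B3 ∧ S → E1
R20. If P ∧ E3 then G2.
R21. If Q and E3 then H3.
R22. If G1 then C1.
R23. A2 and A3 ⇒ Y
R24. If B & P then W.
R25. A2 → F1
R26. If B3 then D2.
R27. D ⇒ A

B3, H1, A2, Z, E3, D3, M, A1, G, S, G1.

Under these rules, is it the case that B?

G3  (by R4: A2, D3)
F3  (by R7: H1, E3, G1)
E1  (by R19: B3, S)
K  (by R1: G3, E3, G1)
E2  (by R17: E1, A1)
P  (by R9: E2, K, G1)
Q  (by R10: P, F3)
H3  (by R21: Q, E3)
B  (by R11: H3, E3)

Yes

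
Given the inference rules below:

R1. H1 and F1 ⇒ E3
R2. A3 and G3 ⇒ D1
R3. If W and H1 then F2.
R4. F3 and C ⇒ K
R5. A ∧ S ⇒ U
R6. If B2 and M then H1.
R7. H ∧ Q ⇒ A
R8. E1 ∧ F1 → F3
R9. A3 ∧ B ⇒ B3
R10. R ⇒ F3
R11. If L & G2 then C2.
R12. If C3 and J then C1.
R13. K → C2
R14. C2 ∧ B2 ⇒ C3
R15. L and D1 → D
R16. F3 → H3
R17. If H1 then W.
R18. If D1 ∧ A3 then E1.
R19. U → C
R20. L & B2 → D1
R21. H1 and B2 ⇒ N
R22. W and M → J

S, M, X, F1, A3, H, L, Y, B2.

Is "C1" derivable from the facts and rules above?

No

Forward chaining from the given facts derives: H1, W, D1, N, J, E3, F2, D, E1, F3, H3.
The only rule concluding C1 is R12, which needs C3; that is never established.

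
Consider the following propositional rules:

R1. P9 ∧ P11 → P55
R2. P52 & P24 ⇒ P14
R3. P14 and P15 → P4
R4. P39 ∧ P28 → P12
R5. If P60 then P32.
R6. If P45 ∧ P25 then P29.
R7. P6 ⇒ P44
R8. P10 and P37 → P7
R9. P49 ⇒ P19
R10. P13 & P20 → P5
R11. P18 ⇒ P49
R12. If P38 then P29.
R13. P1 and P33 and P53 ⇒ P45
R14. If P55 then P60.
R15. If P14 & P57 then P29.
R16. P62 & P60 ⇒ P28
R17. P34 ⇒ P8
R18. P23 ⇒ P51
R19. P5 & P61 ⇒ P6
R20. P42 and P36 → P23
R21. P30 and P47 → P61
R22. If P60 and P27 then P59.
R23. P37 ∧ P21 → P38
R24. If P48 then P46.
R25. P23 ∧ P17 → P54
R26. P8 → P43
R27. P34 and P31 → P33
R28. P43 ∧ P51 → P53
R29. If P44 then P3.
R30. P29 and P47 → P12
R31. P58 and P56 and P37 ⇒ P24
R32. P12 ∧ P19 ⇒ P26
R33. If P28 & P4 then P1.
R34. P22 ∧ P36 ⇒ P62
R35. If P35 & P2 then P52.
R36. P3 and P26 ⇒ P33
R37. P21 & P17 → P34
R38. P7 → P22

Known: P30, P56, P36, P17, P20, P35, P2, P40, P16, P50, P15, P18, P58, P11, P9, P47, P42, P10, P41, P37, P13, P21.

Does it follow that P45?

P55  (by R1: P9, P11)
P7  (by R8: P10, P37)
P5  (by R10: P13, P20)
P49  (by R11: P18)
P60  (by R14: P55)
P23  (by R20: P42, P36)
P61  (by R21: P30, P47)
P38  (by R23: P37, P21)
P24  (by R31: P58, P56, P37)
P52  (by R35: P35, P2)
P34  (by R37: P21, P17)
P22  (by R38: P7)
P14  (by R2: P52, P24)
P4  (by R3: P14, P15)
P19  (by R9: P49)
P29  (by R12: P38)
P8  (by R17: P34)
P51  (by R18: P23)
P6  (by R19: P5, P61)
P43  (by R26: P8)
P53  (by R28: P43, P51)
P12  (by R30: P29, P47)
P26  (by R32: P12, P19)
P62  (by R34: P22, P36)
P44  (by R7: P6)
P28  (by R16: P62, P60)
P3  (by R29: P44)
P1  (by R33: P28, P4)
P33  (by R36: P3, P26)
P45  (by R13: P1, P33, P53)

Yes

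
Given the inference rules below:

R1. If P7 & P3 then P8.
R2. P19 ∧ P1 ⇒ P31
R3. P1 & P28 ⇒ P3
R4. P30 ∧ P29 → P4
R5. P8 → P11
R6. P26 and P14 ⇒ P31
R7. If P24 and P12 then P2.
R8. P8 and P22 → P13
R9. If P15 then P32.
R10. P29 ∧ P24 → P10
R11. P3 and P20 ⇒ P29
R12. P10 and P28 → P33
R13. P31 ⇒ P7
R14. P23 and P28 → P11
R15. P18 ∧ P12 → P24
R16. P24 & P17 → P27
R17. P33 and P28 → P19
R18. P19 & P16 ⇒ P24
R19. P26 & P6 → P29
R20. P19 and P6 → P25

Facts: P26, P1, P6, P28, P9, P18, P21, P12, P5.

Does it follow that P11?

P3  (by R3: P1, P28)
P24  (by R15: P18, P12)
P29  (by R19: P26, P6)
P10  (by R10: P29, P24)
P33  (by R12: P10, P28)
P19  (by R17: P33, P28)
P31  (by R2: P19, P1)
P7  (by R13: P31)
P8  (by R1: P7, P3)
P11  (by R5: P8)

Yes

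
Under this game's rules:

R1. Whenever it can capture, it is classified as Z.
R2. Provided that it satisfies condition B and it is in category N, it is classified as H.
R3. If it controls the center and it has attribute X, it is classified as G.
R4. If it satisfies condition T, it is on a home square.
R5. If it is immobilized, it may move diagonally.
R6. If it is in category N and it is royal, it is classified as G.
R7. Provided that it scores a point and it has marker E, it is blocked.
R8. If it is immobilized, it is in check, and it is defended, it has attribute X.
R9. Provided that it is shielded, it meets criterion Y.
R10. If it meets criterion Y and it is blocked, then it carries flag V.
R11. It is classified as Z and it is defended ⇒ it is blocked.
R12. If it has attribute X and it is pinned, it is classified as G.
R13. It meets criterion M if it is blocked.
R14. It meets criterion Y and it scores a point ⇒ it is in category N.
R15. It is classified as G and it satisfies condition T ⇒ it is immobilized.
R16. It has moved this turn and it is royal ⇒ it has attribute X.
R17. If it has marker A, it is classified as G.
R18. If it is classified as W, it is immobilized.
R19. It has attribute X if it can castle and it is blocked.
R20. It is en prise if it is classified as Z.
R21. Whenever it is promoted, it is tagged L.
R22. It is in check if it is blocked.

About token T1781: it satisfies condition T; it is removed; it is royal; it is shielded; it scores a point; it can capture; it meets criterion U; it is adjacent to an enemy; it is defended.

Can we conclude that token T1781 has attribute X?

Yes

By R1 (it can capture): it is classified as Z.
By R9 (it is shielded): it meets criterion Y.
By R11 (it is classified as Z, it is defended): it is blocked.
By R14 (it meets criterion Y, it scores a point): it is in category N.
By R22 (it is blocked): it is in check.
By R6 (it is in category N, it is royal): it is classified as G.
By R15 (it is classified as G, it satisfies condition T): it is immobilized.
By R8 (it is immobilized, it is in check, it is defended): it has attribute X.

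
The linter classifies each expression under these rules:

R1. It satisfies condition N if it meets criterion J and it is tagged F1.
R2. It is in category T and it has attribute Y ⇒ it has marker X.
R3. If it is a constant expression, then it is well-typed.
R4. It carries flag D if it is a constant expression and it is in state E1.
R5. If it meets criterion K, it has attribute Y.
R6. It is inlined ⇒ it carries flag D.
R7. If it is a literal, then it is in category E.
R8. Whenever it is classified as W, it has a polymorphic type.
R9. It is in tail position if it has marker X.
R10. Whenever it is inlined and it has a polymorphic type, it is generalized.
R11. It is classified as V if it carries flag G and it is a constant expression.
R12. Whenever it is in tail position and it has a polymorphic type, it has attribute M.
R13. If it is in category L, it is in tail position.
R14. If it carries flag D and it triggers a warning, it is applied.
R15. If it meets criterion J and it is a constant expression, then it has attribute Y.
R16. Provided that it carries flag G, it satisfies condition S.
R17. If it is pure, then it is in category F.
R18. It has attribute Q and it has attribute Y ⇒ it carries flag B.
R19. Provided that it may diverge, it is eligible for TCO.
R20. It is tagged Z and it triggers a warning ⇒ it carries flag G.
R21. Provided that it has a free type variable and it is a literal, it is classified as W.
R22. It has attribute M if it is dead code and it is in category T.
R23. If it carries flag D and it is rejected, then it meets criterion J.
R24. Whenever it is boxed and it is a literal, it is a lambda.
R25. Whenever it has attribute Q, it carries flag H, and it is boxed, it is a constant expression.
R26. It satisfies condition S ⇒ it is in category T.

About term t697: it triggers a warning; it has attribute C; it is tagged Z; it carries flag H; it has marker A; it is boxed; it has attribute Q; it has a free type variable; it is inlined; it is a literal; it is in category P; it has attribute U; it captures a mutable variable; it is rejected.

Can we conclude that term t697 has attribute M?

Yes

By R6 (it is inlined): it carries flag D.
By R20 (it is tagged Z, it triggers a warning): it carries flag G.
By R21 (it has a free type variable, it is a literal): it is classified as W.
By R23 (it carries flag D, it is rejected): it meets criterion J.
By R25 (it has attribute Q, it carries flag H, it is boxed): it is a constant expression.
By R8 (it is classified as W): it has a polymorphic type.
By R15 (it meets criterion J, it is a constant expression): it has attribute Y.
By R16 (it carries flag G): it satisfies condition S.
By R26 (it satisfies condition S): it is in category T.
By R2 (it is in category T, it has attribute Y): it has marker X.
By R9 (it has marker X): it is in tail position.
By R12 (it is in tail position, it has a polymorphic type): it has attribute M.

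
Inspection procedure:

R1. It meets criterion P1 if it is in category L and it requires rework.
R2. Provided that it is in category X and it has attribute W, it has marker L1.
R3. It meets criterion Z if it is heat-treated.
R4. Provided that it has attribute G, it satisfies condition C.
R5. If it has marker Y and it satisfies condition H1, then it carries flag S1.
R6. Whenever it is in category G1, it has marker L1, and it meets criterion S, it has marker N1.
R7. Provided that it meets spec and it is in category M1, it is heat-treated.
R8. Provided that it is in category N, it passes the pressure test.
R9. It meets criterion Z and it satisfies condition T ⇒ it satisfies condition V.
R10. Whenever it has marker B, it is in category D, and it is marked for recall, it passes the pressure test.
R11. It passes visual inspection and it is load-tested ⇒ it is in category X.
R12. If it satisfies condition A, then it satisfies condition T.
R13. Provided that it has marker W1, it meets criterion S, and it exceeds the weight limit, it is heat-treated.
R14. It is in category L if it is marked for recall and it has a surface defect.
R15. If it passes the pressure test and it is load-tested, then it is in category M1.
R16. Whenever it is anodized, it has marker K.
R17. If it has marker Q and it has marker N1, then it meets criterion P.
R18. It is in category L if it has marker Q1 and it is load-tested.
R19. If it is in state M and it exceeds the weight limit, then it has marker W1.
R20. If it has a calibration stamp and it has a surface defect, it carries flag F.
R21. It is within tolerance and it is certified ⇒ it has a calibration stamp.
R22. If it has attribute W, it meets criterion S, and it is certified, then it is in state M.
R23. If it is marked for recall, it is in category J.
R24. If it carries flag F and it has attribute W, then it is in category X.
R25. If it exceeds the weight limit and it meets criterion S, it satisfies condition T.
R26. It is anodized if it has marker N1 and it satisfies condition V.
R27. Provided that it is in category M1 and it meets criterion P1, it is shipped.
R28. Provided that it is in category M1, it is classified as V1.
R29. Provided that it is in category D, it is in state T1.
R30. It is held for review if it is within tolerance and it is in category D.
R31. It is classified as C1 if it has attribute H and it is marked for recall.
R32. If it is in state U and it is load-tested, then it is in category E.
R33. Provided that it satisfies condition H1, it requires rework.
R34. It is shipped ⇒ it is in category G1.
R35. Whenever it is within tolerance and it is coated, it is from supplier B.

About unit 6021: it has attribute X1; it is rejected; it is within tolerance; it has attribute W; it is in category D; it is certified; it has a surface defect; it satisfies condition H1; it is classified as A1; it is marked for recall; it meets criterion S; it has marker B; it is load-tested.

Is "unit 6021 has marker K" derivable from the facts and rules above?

No

Forward chaining from the given facts derives: passes the pressure test, is in category L, is in category M1, has a calibration stamp, is in state M, is in category J, is classified as V1, is in state T1, is held for review, requires rework, meets criterion P1, carries flag F, is in category X, is shipped, is in category G1, has marker L1, has marker N1.
The only rule concluding "it has marker K" is R16, which needs "it is anodized"; that is never established.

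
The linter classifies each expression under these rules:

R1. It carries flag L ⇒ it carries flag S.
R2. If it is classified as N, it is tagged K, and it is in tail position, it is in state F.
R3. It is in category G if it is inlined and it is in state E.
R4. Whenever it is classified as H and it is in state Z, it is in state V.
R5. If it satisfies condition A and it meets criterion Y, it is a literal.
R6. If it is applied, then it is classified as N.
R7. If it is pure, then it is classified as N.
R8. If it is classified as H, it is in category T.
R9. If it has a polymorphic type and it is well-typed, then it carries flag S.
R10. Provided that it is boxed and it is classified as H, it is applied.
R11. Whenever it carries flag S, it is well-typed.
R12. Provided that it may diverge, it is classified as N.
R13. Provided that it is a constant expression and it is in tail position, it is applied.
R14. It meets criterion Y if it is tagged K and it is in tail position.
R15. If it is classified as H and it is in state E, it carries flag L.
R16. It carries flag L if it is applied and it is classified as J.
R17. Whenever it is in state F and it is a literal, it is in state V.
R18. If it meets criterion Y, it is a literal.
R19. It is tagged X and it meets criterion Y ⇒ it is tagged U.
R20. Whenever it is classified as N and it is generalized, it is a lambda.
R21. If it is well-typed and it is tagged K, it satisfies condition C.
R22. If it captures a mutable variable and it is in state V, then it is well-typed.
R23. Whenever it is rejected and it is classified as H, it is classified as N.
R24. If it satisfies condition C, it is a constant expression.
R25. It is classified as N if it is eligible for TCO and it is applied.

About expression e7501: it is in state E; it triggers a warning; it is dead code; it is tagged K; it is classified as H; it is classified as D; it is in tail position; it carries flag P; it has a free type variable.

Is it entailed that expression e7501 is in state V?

Yes

By R14 (it is tagged K, it is in tail position): it meets criterion Y.
By R15 (it is classified as H, it is in state E): it carries flag L.
By R18 (it meets criterion Y): it is a literal.
By R1 (it carries flag L): it carries flag S.
By R11 (it carries flag S): it is well-typed.
By R21 (it is well-typed, it is tagged K): it satisfies condition C.
By R24 (it satisfies condition C): it is a constant expression.
By R13 (it is a constant expression, it is in tail position): it is applied.
By R6 (it is applied): it is classified as N.
By R2 (it is classified as N, it is tagged K, it is in tail position): it is in state F.
By R17 (it is in state F, it is a literal): it is in state V.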